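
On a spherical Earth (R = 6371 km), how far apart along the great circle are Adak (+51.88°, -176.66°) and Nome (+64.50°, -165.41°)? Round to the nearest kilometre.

Δλ = -165.41 − -176.66 = 11.25°.
Δφ = 64.50 − 51.88 = 12.62°.
a = sin²(Δφ/2) + cos φ₁ · cos φ₂ · sin²(Δλ/2) = 0.014633.
c = 2·atan2(√a, √(1−a)) = 0.24253 rad → d = 6371·c ≈ 1545.14 km.

1545 km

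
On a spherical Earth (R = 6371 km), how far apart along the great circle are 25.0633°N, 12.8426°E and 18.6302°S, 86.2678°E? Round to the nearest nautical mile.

Δλ = 86.2678 − 12.8426 = 73.4252°.
Δφ = -18.6302 − 25.0633 = -43.6935°.
a = sin²(Δφ/2) + cos φ₁ · cos φ₂ · sin²(Δλ/2) = 0.445232.
c = 2·atan2(√a, √(1−a)) = 1.46104 rad → d = 6371·c ≈ 9308.28 km ≈ 5026.07 nmi.

5026 nmi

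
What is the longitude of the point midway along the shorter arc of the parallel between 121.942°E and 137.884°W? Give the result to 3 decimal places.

172.029°E

Signed shortest Δλ from +121.942° to -137.884° is +100.174°.
Midpoint longitude = +121.942° + (+100.174°)/2 = +121.942° + 50.087° = +172.029°.
(The naïve average (+121.942 + -137.884)/2 = -7.971° is on the wrong side of the globe.)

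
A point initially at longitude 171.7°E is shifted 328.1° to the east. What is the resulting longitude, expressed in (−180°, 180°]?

139.8°E

Start at +171.7°; shift +328.1° → +499.8°.
+499.8° lies outside (−180°, 180°]; subtract 360° → +139.8°.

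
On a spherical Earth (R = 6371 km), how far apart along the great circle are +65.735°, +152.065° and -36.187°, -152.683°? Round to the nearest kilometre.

Δλ = -152.683 − 152.065 = -304.748°; wrapped into (−180°, 180°]: 55.252°.
Δφ = -36.187 − 65.735 = -101.922°.
a = sin²(Δφ/2) + cos φ₁ · cos φ₂ · sin²(Δλ/2) = 0.674607.
c = 2·atan2(√a, √(1−a)) = 1.92753 rad → d = 6371·c ≈ 12280.28 km.

12280 km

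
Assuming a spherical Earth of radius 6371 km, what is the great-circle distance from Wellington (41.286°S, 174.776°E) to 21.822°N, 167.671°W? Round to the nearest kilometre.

7247 km

Δλ = -167.671 − 174.776 = -342.447°; wrapped into (−180°, 180°]: 17.553°.
Δφ = 21.822 − -41.286 = 63.108°.
a = sin²(Δφ/2) + cos φ₁ · cos φ₂ · sin²(Δλ/2) = 0.290085.
c = 2·atan2(√a, √(1−a)) = 1.13754 rad → d = 6371·c ≈ 7247.26 km.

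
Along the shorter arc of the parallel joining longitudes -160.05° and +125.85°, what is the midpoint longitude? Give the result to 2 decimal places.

+162.90°

Signed shortest Δλ from -160.05° to +125.85° is -74.10°.
Midpoint longitude = -160.05° + (-74.10°)/2 = -160.05° − 37.05° = -197.10°.
Normalise into (−180°, 180°]: +162.90°.
(The naïve average (-160.05 + +125.85)/2 = -17.1° is on the wrong side of the globe.)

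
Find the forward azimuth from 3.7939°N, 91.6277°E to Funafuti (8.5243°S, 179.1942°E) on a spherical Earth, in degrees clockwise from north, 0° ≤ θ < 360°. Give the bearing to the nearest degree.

99°

Δλ = 179.1942 − 91.6277 = 87.5665°.
θ = atan2( sin Δλ · cos φ₂ , cos φ₁ · sin φ₂ − sin φ₁ · cos φ₂ · cos Δλ )
  = atan2(0.98806, -0.15068) = 98.671° → normalised to [0°, 360°): 98.671°.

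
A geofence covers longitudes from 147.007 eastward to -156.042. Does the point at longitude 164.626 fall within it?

Band width going east from +147.007° to -156.042°: ((-156.042 − 147.007) mod 360) = 56.951°.
Offset of +164.626° east of the west edge: ((164.626 − 147.007) mod 360) = 17.619°.
17.619° ≤ 56.951° ⇒ inside.

Yes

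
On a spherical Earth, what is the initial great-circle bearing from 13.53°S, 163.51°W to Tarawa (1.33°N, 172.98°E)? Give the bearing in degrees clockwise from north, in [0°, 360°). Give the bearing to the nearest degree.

301°

Δλ = 172.98 − -163.51 = 336.49°; wrapped into (−180°, 180°]: -23.51°.
θ = atan2( sin Δλ · cos φ₂ , cos φ₁ · sin φ₂ − sin φ₁ · cos φ₂ · cos Δλ )
  = atan2(-0.39880, 0.23704) = -59.273° → normalised to [0°, 360°): 300.727°.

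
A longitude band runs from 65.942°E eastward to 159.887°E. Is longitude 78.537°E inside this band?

Yes

Band width going east from +65.942° to +159.887°: ((159.887 − 65.942) mod 360) = 93.945°.
Offset of +78.537° east of the west edge: ((78.537 − 65.942) mod 360) = 12.595°.
12.595° ≤ 93.945° ⇒ inside.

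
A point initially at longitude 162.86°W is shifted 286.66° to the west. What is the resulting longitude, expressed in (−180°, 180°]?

Start at -162.86°; shift −286.66° → -449.52°.
-449.52° lies outside (−180°, 180°]; add 360° → -89.52°.

89.52°W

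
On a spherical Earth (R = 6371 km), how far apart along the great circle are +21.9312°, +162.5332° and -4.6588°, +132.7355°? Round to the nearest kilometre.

4389 km

Δλ = 132.7355 − 162.5332 = -29.7977°.
Δφ = -4.6588 − 21.9312 = -26.5900°.
a = sin²(Δφ/2) + cos φ₁ · cos φ₂ · sin²(Δλ/2) = 0.114005.
c = 2·atan2(√a, √(1−a)) = 0.68883 rad → d = 6371·c ≈ 4388.53 km.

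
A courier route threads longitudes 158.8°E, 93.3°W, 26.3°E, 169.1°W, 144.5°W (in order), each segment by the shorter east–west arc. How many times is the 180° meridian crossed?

2

Leg 1: +158.8° → -93.3°, shortest Δλ = 107.9° (east) — crosses 180°.
Leg 2: -93.3° → +26.3°, shortest Δλ = 119.6° (east) — does not cross 180°.
Leg 3: +26.3° → -169.1°, shortest Δλ = 164.6° (east) — crosses 180°.
Leg 4: -169.1° → -144.5°, shortest Δλ = 24.6° (east) — does not cross 180°.
Total crossings: 2.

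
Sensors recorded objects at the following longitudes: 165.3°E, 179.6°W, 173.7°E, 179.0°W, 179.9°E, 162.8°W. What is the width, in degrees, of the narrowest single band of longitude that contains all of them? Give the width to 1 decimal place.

Sort the longitudes: -179.6°, -179.0°, -162.8°, +165.3°, +173.7°, +179.9°.
Eastward gaps between consecutive values (wrapping around): 0.6°, 16.2°, 328.1°, 8.4°, 6.2°, 0.5°.
Largest gap = 328.1° ⇒ minimal covering band is its complement: 360° − 328.1° = 31.9°.
Band runs from +165.3° eastward to -162.8°, crossing the antimeridian.

31.9°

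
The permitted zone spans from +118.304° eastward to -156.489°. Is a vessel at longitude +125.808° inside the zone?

Yes

Band width going east from +118.304° to -156.489°: ((-156.489 − 118.304) mod 360) = 85.207°.
Offset of +125.808° east of the west edge: ((125.808 − 118.304) mod 360) = 7.504°.
7.504° ≤ 85.207° ⇒ inside.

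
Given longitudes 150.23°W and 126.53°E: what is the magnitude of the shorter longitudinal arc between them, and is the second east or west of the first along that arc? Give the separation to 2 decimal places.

83.24° west

Raw difference: 126.53 − -150.23 = 276.76°.
Normalise into (−180°, 180°]: 276.76° − 360° = -83.24°.
Negative ⇒ the second point lies to the west; separation 83.24°.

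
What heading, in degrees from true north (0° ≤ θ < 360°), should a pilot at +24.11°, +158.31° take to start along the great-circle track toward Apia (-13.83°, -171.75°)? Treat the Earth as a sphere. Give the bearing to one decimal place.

139.2°

Δλ = -171.75 − 158.31 = -330.06°; wrapped into (−180°, 180°]: 29.94°.
θ = atan2( sin Δλ · cos φ₂ , cos φ₁ · sin φ₂ − sin φ₁ · cos φ₂ · cos Δλ )
  = atan2(0.48462, -0.56190) = 139.223° → normalised to [0°, 360°): 139.223°.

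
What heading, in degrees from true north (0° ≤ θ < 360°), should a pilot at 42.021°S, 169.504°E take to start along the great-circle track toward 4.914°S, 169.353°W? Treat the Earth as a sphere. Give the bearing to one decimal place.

32.8°

Δλ = -169.353 − 169.504 = -338.857°; wrapped into (−180°, 180°]: 21.143°.
θ = atan2( sin Δλ · cos φ₂ , cos φ₁ · sin φ₂ − sin φ₁ · cos φ₂ · cos Δλ )
  = atan2(0.35937, 0.55841) = 32.764° → normalised to [0°, 360°): 32.764°.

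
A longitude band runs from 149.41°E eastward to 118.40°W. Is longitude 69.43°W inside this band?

No

Band width going east from +149.41° to -118.40°: ((-118.40 − 149.41) mod 360) = 92.19°.
Offset of -69.43° east of the west edge: ((-69.43 − 149.41) mod 360) = 141.16°.
141.16° > 92.19° ⇒ outside.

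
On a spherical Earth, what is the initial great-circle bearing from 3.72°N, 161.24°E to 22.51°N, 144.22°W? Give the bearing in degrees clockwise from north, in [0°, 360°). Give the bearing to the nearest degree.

Δλ = -144.22 − 161.24 = -305.46°; wrapped into (−180°, 180°]: 54.54°.
θ = atan2( sin Δλ · cos φ₂ , cos φ₁ · sin φ₂ − sin φ₁ · cos φ₂ · cos Δλ )
  = atan2(0.75246, 0.34727) = 65.226° → normalised to [0°, 360°): 65.226°.

65°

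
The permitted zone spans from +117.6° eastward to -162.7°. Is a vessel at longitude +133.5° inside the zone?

Band width going east from +117.6° to -162.7°: ((-162.7 − 117.6) mod 360) = 79.7°.
Offset of +133.5° east of the west edge: ((133.5 − 117.6) mod 360) = 15.9°.
15.9° ≤ 79.7° ⇒ inside.

Yes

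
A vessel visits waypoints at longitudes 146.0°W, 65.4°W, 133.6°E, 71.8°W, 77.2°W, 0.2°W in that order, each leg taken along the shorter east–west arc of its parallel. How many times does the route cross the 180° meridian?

Leg 1: -146.0° → -65.4°, shortest Δλ = 80.6° (east) — does not cross 180°.
Leg 2: -65.4° → +133.6°, shortest Δλ = -161.0° (west) — crosses 180°.
Leg 3: +133.6° → -71.8°, shortest Δλ = 154.6° (east) — crosses 180°.
Leg 4: -71.8° → -77.2°, shortest Δλ = -5.4° (west) — does not cross 180°.
Leg 5: -77.2° → -0.2°, shortest Δλ = 77.0° (east) — does not cross 180°.
Total crossings: 2.

2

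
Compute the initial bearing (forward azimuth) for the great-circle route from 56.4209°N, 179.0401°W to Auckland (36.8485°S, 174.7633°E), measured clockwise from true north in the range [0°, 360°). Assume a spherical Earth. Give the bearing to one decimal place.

Δλ = 174.7633 − -179.0401 = 353.8034°; wrapped into (−180°, 180°]: -6.1966°.
θ = atan2( sin Δλ · cos φ₂ , cos φ₁ · sin φ₂ − sin φ₁ · cos φ₂ · cos Δλ )
  = atan2(-0.08638, -0.99448) = -175.036° → normalised to [0°, 360°): 184.964°.

185.0°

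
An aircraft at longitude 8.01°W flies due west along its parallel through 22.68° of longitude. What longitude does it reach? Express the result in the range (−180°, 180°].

30.69°W

Start at -8.01°; shift −22.68° → -30.69°.
-30.69° already lies in (−180°, 180°].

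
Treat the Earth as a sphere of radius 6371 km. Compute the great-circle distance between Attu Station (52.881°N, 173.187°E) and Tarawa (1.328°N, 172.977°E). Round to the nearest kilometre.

5732 km

Δλ = 172.977 − 173.187 = -0.210°.
Δφ = 1.328 − 52.881 = -51.553°.
a = sin²(Δφ/2) + cos φ₁ · cos φ₂ · sin²(Δλ/2) = 0.189107.
c = 2·atan2(√a, √(1−a)) = 0.89977 rad → d = 6371·c ≈ 5732.47 km.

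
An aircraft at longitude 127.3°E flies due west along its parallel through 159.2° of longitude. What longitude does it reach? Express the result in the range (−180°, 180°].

31.9°W

Start at +127.3°; shift −159.2° → -31.9°.
-31.9° already lies in (−180°, 180°].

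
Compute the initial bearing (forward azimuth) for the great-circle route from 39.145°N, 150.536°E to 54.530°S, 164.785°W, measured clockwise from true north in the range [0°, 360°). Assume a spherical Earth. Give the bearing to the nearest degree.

Δλ = -164.785 − 150.536 = -315.321°; wrapped into (−180°, 180°]: 44.679°.
θ = atan2( sin Δλ · cos φ₂ , cos φ₁ · sin φ₂ − sin φ₁ · cos φ₂ · cos Δλ )
  = atan2(0.40801, -0.89210) = 155.422° → normalised to [0°, 360°): 155.422°.

155°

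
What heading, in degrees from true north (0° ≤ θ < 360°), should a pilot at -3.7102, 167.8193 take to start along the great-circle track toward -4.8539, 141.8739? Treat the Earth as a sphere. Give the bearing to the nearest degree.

Δλ = 141.8739 − 167.8193 = -25.9454°.
θ = atan2( sin Δλ · cos φ₂ , cos φ₁ · sin φ₂ − sin φ₁ · cos φ₂ · cos Δλ )
  = atan2(-0.43595, -0.02646) = -93.473° → normalised to [0°, 360°): 266.527°.

267°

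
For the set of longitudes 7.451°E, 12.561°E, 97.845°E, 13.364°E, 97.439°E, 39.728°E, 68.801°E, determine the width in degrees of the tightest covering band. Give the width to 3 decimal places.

90.394°

Sort the longitudes: +7.451°, +12.561°, +13.364°, +39.728°, +68.801°, +97.439°, +97.845°.
Eastward gaps between consecutive values (wrapping around): 5.110°, 0.803°, 26.364°, 29.073°, 28.638°, 0.406°, 269.606°.
Largest gap = 269.606° ⇒ minimal covering band is its complement: 360° − 269.606° = 90.394°.
Band runs from +7.451° eastward to +97.845°.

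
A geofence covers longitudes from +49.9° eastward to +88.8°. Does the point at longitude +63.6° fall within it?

Yes

Band width going east from +49.9° to +88.8°: ((88.8 − 49.9) mod 360) = 38.9°.
Offset of +63.6° east of the west edge: ((63.6 − 49.9) mod 360) = 13.7°.
13.7° ≤ 38.9° ⇒ inside.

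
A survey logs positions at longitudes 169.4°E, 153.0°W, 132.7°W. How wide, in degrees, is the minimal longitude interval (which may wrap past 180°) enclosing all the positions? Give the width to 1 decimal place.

57.9°

Sort the longitudes: -153.0°, -132.7°, +169.4°.
Eastward gaps between consecutive values (wrapping around): 20.3°, 302.1°, 37.6°.
Largest gap = 302.1° ⇒ minimal covering band is its complement: 360° − 302.1° = 57.9°.
Band runs from +169.4° eastward to -132.7°, crossing the antimeridian.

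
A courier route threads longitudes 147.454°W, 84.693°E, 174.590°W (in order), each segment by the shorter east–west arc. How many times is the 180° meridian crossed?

2

Leg 1: -147.454° → +84.693°, shortest Δλ = -127.853° (west) — crosses 180°.
Leg 2: +84.693° → -174.590°, shortest Δλ = 100.717° (east) — crosses 180°.
Total crossings: 2.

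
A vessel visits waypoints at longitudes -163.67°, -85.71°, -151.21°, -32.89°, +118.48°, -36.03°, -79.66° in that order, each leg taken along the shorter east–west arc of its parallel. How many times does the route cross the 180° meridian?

Leg 1: -163.67° → -85.71°, shortest Δλ = 77.96° (east) — does not cross 180°.
Leg 2: -85.71° → -151.21°, shortest Δλ = -65.5° (west) — does not cross 180°.
Leg 3: -151.21° → -32.89°, shortest Δλ = 118.32° (east) — does not cross 180°.
Leg 4: -32.89° → +118.48°, shortest Δλ = 151.37° (east) — does not cross 180°.
Leg 5: +118.48° → -36.03°, shortest Δλ = -154.51° (west) — does not cross 180°.
Leg 6: -36.03° → -79.66°, shortest Δλ = -43.63° (west) — does not cross 180°.
Total crossings: 0.

0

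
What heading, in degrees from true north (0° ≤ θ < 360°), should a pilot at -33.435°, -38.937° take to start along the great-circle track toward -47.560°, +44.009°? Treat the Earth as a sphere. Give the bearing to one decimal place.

Δλ = 44.009 − -38.937 = 82.946°.
θ = atan2( sin Δλ · cos φ₂ , cos φ₁ · sin φ₂ − sin φ₁ · cos φ₂ · cos Δλ )
  = atan2(0.66971, -0.57020) = 130.411° → normalised to [0°, 360°): 130.411°.

130.4°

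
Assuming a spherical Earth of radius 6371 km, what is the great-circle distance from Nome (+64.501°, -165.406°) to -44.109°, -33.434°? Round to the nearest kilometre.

Δλ = -33.434 − -165.406 = 131.972°.
Δφ = -44.109 − 64.501 = -108.610°.
a = sin²(Δφ/2) + cos φ₁ · cos φ₂ · sin²(Δλ/2) = 0.917473.
c = 2·atan2(√a, √(1−a)) = 2.55883 rad → d = 6371·c ≈ 16302.31 km.

16302 km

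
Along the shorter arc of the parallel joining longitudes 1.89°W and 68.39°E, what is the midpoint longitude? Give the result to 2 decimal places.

Signed shortest Δλ from -1.89° to +68.39° is +70.28°.
Midpoint longitude = -1.89° + (+70.28°)/2 = -1.89° + 35.14° = +33.25°.

33.25°E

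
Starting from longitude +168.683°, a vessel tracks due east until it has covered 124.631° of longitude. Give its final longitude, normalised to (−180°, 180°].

-66.686°

Start at +168.683°; shift +124.631° → +293.314°.
+293.314° lies outside (−180°, 180°]; subtract 360° → -66.686°.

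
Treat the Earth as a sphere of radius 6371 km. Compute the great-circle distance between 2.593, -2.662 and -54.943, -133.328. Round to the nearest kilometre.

Δλ = -133.328 − -2.662 = -130.666°.
Δφ = -54.943 − 2.593 = -57.536°.
a = sin²(Δφ/2) + cos φ₁ · cos φ₂ · sin²(Δλ/2) = 0.705476.
c = 2·atan2(√a, √(1−a)) = 1.99429 rad → d = 6371·c ≈ 12705.64 km.

12706 km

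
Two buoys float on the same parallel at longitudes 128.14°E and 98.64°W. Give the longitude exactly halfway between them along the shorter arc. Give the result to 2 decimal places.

Signed shortest Δλ from +128.14° to -98.64° is +133.22°.
Midpoint longitude = +128.14° + (+133.22°)/2 = +128.14° + 66.61° = +194.75°.
Normalise into (−180°, 180°]: -165.25°.
(The naïve average (+128.14 + -98.64)/2 = 14.75° is on the wrong side of the globe.)

165.25°W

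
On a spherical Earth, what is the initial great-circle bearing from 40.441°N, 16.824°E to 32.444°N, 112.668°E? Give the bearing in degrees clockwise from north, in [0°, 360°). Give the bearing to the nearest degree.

61°

Δλ = 112.668 − 16.824 = 95.844°.
θ = atan2( sin Δλ · cos φ₂ , cos φ₁ · sin φ₂ − sin φ₁ · cos φ₂ · cos Δλ )
  = atan2(0.83953, 0.46404) = 61.069° → normalised to [0°, 360°): 61.069°.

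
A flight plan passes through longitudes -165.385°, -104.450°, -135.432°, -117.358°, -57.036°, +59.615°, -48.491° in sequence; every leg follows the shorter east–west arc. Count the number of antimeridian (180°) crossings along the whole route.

0

Leg 1: -165.385° → -104.450°, shortest Δλ = 60.935° (east) — does not cross 180°.
Leg 2: -104.450° → -135.432°, shortest Δλ = -30.982° (west) — does not cross 180°.
Leg 3: -135.432° → -117.358°, shortest Δλ = 18.074° (east) — does not cross 180°.
Leg 4: -117.358° → -57.036°, shortest Δλ = 60.322° (east) — does not cross 180°.
Leg 5: -57.036° → +59.615°, shortest Δλ = 116.651° (east) — does not cross 180°.
Leg 6: +59.615° → -48.491°, shortest Δλ = -108.106° (west) — does not cross 180°.
Total crossings: 0.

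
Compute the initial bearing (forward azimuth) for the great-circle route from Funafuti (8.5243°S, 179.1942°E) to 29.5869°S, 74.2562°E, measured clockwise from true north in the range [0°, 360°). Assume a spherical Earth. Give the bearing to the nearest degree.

Δλ = 74.2562 − 179.1942 = -104.9380°.
θ = atan2( sin Δλ · cos φ₂ , cos φ₁ · sin φ₂ − sin φ₁ · cos φ₂ · cos Δλ )
  = atan2(-0.84022, -0.52152) = -121.827° → normalised to [0°, 360°): 238.173°.

238°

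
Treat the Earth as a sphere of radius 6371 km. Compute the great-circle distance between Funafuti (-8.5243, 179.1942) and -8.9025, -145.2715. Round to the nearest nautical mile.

Δλ = -145.2715 − 179.1942 = -324.4657°; wrapped into (−180°, 180°]: 35.5343°.
Δφ = -8.9025 − -8.5243 = -0.3782°.
a = sin²(Δφ/2) + cos φ₁ · cos φ₂ · sin²(Δλ/2) = 0.090989.
c = 2·atan2(√a, √(1−a)) = 0.61283 rad → d = 6371·c ≈ 3904.36 km ≈ 2108.18 nmi.

2108 nmi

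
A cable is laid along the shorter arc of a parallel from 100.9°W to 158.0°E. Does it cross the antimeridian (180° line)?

Naïve |158.0 − -100.9| = 258.9° > 180°, so the shorter arc goes the other way round — across 180°.
Signed shortest Δλ = ((158.0 − -100.9 + 180) mod 360) − 180 = -101.1°.
Going west by 101.1° from -100.9° passes through 180° before reaching +158.0°.

Yes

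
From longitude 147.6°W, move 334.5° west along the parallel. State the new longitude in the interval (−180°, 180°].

122.1°W

Start at -147.6°; shift −334.5° → -482.1°.
-482.1° lies outside (−180°, 180°]; add 360° → -122.1°.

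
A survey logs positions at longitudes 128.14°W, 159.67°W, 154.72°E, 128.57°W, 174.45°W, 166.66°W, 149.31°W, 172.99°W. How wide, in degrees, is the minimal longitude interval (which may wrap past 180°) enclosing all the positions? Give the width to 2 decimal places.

77.14°

Sort the longitudes: -174.45°, -172.99°, -166.66°, -159.67°, -149.31°, -128.57°, -128.14°, +154.72°.
Eastward gaps between consecutive values (wrapping around): 1.46°, 6.33°, 6.99°, 10.36°, 20.74°, 0.43°, 282.86°, 30.83°.
Largest gap = 282.86° ⇒ minimal covering band is its complement: 360° − 282.86° = 77.14°.
Band runs from +154.72° eastward to -128.14°, crossing the antimeridian.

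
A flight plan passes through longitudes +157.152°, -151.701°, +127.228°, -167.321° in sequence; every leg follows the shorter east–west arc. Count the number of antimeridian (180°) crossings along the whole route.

Leg 1: +157.152° → -151.701°, shortest Δλ = 51.147° (east) — crosses 180°.
Leg 2: -151.701° → +127.228°, shortest Δλ = -81.071° (west) — crosses 180°.
Leg 3: +127.228° → -167.321°, shortest Δλ = 65.451° (east) — crosses 180°.
Total crossings: 3.

3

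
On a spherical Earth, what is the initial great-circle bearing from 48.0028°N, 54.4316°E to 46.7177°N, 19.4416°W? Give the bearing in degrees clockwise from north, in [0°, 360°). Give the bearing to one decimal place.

Δλ = -19.4416 − 54.4316 = -73.8732°.
θ = atan2( sin Δλ · cos φ₂ , cos φ₁ · sin φ₂ − sin φ₁ · cos φ₂ · cos Δλ )
  = atan2(-0.65861, 0.34556) = -62.315° → normalised to [0°, 360°): 297.685°.

297.7°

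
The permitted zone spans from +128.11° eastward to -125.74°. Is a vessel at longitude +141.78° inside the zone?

Yes

Band width going east from +128.11° to -125.74°: ((-125.74 − 128.11) mod 360) = 106.15°.
Offset of +141.78° east of the west edge: ((141.78 − 128.11) mod 360) = 13.67°.
13.67° ≤ 106.15° ⇒ inside.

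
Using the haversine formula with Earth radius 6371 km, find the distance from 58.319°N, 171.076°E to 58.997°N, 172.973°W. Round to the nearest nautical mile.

Δλ = -172.973 − 171.076 = -344.049°; wrapped into (−180°, 180°]: 15.951°.
Δφ = 58.997 − 58.319 = 0.678°.
a = sin²(Δφ/2) + cos φ₁ · cos φ₂ · sin²(Δλ/2) = 0.005243.
c = 2·atan2(√a, √(1−a)) = 0.14494 rad → d = 6371·c ≈ 923.42 km ≈ 498.61 nmi.

499 nmi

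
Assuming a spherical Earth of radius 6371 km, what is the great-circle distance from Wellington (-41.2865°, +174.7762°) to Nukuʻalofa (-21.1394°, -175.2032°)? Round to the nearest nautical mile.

Δλ = -175.2032 − 174.7762 = -349.9794°; wrapped into (−180°, 180°]: 10.0206°.
Δφ = -21.1394 − -41.2865 = 20.1471°.
a = sin²(Δφ/2) + cos φ₁ · cos φ₂ · sin²(Δλ/2) = 0.035940.
c = 2·atan2(√a, √(1−a)) = 0.38147 rad → d = 6371·c ≈ 2430.32 km ≈ 1312.27 nmi.

1312 nmi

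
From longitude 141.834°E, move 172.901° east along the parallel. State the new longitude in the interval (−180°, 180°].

45.265°W

Start at +141.834°; shift +172.901° → +314.735°.
+314.735° lies outside (−180°, 180°]; subtract 360° → -45.265°.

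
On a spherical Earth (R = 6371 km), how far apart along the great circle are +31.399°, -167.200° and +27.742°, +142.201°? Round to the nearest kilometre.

Δλ = 142.201 − -167.200 = 309.401°; wrapped into (−180°, 180°]: -50.599°.
Δφ = 27.742 − 31.399 = -3.657°.
a = sin²(Δφ/2) + cos φ₁ · cos φ₂ · sin²(Δλ/2) = 0.138984.
c = 2·atan2(√a, √(1−a)) = 0.76406 rad → d = 6371·c ≈ 4867.83 km.

4868 km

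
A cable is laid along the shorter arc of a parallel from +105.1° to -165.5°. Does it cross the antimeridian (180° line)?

Yes

Naïve |-165.5 − 105.1| = 270.6° > 180°, so the shorter arc goes the other way round — across 180°.
Signed shortest Δλ = ((-165.5 − 105.1 + 180) mod 360) − 180 = 89.4°.
Going east by 89.4° from +105.1° passes through 180° before reaching -165.5°.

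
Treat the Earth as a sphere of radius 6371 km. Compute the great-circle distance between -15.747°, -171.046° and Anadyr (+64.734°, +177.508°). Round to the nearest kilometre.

Δλ = 177.508 − -171.046 = 348.554°; wrapped into (−180°, 180°]: -11.446°.
Δφ = 64.734 − -15.747 = 80.481°.
a = sin²(Δφ/2) + cos φ₁ · cos φ₂ · sin²(Δλ/2) = 0.421398.
c = 2·atan2(√a, √(1−a)) = 1.41294 rad → d = 6371·c ≈ 9001.82 km.

9002 km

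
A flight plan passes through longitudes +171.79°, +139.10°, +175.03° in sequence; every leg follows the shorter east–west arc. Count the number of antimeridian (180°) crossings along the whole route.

Leg 1: +171.79° → +139.10°, shortest Δλ = -32.69° (west) — does not cross 180°.
Leg 2: +139.10° → +175.03°, shortest Δλ = 35.93° (east) — does not cross 180°.
Total crossings: 0.

0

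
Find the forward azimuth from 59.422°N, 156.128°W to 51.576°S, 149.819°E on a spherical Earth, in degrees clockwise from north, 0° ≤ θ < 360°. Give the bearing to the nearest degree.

215°

Δλ = 149.819 − -156.128 = 305.947°; wrapped into (−180°, 180°]: -54.053°.
θ = atan2( sin Δλ · cos φ₂ , cos φ₁ · sin φ₂ − sin φ₁ · cos φ₂ · cos Δλ )
  = atan2(-0.50312, -0.71264) = -144.778° → normalised to [0°, 360°): 215.222°.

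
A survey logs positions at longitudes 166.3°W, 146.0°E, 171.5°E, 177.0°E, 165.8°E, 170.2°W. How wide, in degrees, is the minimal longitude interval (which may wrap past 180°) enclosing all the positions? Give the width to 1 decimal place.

47.7°

Sort the longitudes: -170.2°, -166.3°, +146.0°, +165.8°, +171.5°, +177.0°.
Eastward gaps between consecutive values (wrapping around): 3.9°, 312.3°, 19.8°, 5.7°, 5.5°, 12.8°.
Largest gap = 312.3° ⇒ minimal covering band is its complement: 360° − 312.3° = 47.7°.
Band runs from +146.0° eastward to -166.3°, crossing the antimeridian.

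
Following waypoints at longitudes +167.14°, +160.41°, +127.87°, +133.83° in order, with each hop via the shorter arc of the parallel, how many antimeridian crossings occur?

0

Leg 1: +167.14° → +160.41°, shortest Δλ = -6.73° (west) — does not cross 180°.
Leg 2: +160.41° → +127.87°, shortest Δλ = -32.54° (west) — does not cross 180°.
Leg 3: +127.87° → +133.83°, shortest Δλ = 5.96° (east) — does not cross 180°.
Total crossings: 0.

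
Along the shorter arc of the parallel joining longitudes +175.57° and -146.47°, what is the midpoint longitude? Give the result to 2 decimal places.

-165.45°

Signed shortest Δλ from +175.57° to -146.47° is +37.96°.
Midpoint longitude = +175.57° + (+37.96°)/2 = +175.57° + 18.98° = +194.55°.
Normalise into (−180°, 180°]: -165.45°.
(The naïve average (+175.57 + -146.47)/2 = 14.55° is on the wrong side of the globe.)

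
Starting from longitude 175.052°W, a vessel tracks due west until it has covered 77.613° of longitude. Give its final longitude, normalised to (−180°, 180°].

Start at -175.052°; shift −77.613° → -252.665°.
-252.665° lies outside (−180°, 180°]; add 360° → +107.335°.

107.335°E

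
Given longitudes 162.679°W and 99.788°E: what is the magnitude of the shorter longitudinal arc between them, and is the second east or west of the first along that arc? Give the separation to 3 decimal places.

97.533° west

Raw difference: 99.788 − -162.679 = 262.467°.
Normalise into (−180°, 180°]: 262.467° − 360° = -97.533°.
Negative ⇒ the second point lies to the west; separation 97.533°.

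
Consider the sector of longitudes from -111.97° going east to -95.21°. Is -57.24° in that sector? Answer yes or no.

No

Band width going east from -111.97° to -95.21°: ((-95.21 − -111.97) mod 360) = 16.76°.
Offset of -57.24° east of the west edge: ((-57.24 − -111.97) mod 360) = 54.73°.
54.73° > 16.76° ⇒ outside.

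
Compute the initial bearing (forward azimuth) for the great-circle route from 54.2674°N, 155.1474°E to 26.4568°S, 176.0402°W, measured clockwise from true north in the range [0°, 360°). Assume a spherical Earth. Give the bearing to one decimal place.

Δλ = -176.0402 − 155.1474 = -331.1876°; wrapped into (−180°, 180°]: 28.8124°.
θ = atan2( sin Δλ · cos φ₂ , cos φ₁ · sin φ₂ − sin φ₁ · cos φ₂ · cos Δλ )
  = atan2(0.43147, -0.89696) = 154.311° → normalised to [0°, 360°): 154.311°.

154.3°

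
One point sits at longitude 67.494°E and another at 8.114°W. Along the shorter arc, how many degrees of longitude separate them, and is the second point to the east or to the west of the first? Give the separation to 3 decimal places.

75.608° west

Raw difference: -8.114 − 67.494 = -75.608°.
Normalise into (−180°, 180°]: -75.608° stays -75.608°.
Negative ⇒ the second point lies to the west; separation 75.608°.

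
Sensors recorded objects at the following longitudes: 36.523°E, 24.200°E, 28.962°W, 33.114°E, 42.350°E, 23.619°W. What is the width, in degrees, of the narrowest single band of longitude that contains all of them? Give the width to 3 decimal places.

Sort the longitudes: -28.962°, -23.619°, +24.200°, +33.114°, +36.523°, +42.350°.
Eastward gaps between consecutive values (wrapping around): 5.343°, 47.819°, 8.914°, 3.409°, 5.827°, 288.688°.
Largest gap = 288.688° ⇒ minimal covering band is its complement: 360° − 288.688° = 71.312°.
Band runs from -28.962° eastward to +42.350°.

71.312°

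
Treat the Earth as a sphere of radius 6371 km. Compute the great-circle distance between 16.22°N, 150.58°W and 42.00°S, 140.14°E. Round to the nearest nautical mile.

Δλ = 140.14 − -150.58 = 290.72°; wrapped into (−180°, 180°]: -69.28°.
Δφ = -42.00 − 16.22 = -58.22°.
a = sin²(Δφ/2) + cos φ₁ · cos φ₂ · sin²(Δλ/2) = 0.467223.
c = 2·atan2(√a, √(1−a)) = 1.50519 rad → d = 6371·c ≈ 9589.60 km ≈ 5177.97 nmi.

5178 nmi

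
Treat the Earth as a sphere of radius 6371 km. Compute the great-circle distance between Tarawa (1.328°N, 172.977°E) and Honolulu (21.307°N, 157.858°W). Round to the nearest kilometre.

3863 km

Δλ = -157.858 − 172.977 = -330.835°; wrapped into (−180°, 180°]: 29.165°.
Δφ = 21.307 − 1.328 = 19.979°.
a = sin²(Δφ/2) + cos φ₁ · cos φ₂ · sin²(Δλ/2) = 0.089132.
c = 2·atan2(√a, √(1−a)) = 0.60635 rad → d = 6371·c ≈ 3863.03 km.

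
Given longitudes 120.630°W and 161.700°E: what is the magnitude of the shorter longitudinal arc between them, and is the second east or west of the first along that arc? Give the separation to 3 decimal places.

Raw difference: 161.700 − -120.630 = 282.33°.
Normalise into (−180°, 180°]: 282.33° − 360° = -77.67°.
Negative ⇒ the second point lies to the west; separation 77.670°.

77.670° west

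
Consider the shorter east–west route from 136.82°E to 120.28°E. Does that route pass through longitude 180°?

Signed shortest Δλ = ((120.28 − 136.82 + 180) mod 360) − 180 = -16.54°.
Going west by 16.54° from +136.82° reaches +120.28° without touching 180°.

No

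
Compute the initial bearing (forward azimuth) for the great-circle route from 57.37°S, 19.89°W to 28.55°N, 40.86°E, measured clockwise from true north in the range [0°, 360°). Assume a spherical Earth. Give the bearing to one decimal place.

51.1°

Δλ = 40.86 − -19.89 = 60.75°.
θ = atan2( sin Δλ · cos φ₂ , cos φ₁ · sin φ₂ − sin φ₁ · cos φ₂ · cos Δλ )
  = atan2(0.76640, 0.61917) = 51.066° → normalised to [0°, 360°): 51.066°.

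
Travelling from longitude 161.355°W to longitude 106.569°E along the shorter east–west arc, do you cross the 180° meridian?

Yes

Naïve |106.569 − -161.355| = 267.924° > 180°, so the shorter arc goes the other way round — across 180°.
Signed shortest Δλ = ((106.569 − -161.355 + 180) mod 360) − 180 = -92.076°.
Going west by 92.076° from -161.355° passes through 180° before reaching +106.569°.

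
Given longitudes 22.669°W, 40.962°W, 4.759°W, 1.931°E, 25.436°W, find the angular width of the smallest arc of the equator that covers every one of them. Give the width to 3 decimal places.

Sort the longitudes: -40.962°, -25.436°, -22.669°, -4.759°, +1.931°.
Eastward gaps between consecutive values (wrapping around): 15.526°, 2.767°, 17.910°, 6.690°, 317.107°.
Largest gap = 317.107° ⇒ minimal covering band is its complement: 360° − 317.107° = 42.893°.
Band runs from -40.962° eastward to +1.931°.

42.893°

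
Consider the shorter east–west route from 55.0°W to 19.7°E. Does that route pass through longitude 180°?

Signed shortest Δλ = ((19.7 − -55.0 + 180) mod 360) − 180 = 74.7°.
Going east by 74.7° from -55.0° reaches +19.7° without touching 180°.

No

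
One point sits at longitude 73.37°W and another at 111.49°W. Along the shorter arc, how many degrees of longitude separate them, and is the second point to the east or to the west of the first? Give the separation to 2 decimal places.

38.12° west

Raw difference: -111.49 − -73.37 = -38.12°.
Normalise into (−180°, 180°]: -38.12° stays -38.12°.
Negative ⇒ the second point lies to the west; separation 38.12°.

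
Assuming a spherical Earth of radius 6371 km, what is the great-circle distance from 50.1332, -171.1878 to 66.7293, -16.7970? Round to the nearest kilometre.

6842 km

Δλ = -16.7970 − -171.1878 = 154.3908°.
Δφ = 66.7293 − 50.1332 = 16.5961°.
a = sin²(Δφ/2) + cos φ₁ · cos φ₂ · sin²(Δλ/2) = 0.261636.
c = 2·atan2(√a, √(1−a)) = 1.07387 rad → d = 6371·c ≈ 6841.60 km.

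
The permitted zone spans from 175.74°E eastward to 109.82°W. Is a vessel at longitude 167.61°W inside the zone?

Band width going east from +175.74° to -109.82°: ((-109.82 − 175.74) mod 360) = 74.44°.
Offset of -167.61° east of the west edge: ((-167.61 − 175.74) mod 360) = 16.65°.
16.65° ≤ 74.44° ⇒ inside.

Yes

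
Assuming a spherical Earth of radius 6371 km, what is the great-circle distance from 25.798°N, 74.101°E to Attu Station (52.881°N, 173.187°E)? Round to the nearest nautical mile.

Δλ = 173.187 − 74.101 = 99.086°.
Δφ = 52.881 − 25.798 = 27.083°.
a = sin²(Δφ/2) + cos φ₁ · cos φ₂ · sin²(Δλ/2) = 0.369390.
c = 2·atan2(√a, √(1−a)) = 1.30651 rad → d = 6371·c ≈ 8323.77 km ≈ 4494.48 nmi.

4494 nmi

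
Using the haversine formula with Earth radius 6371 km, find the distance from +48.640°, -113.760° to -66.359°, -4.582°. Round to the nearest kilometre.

Δλ = -4.582 − -113.760 = 109.178°.
Δφ = -66.359 − 48.640 = -114.999°.
a = sin²(Δφ/2) + cos φ₁ · cos φ₂ · sin²(Δλ/2) = 0.887314.
c = 2·atan2(√a, √(1−a)) = 2.45692 rad → d = 6371·c ≈ 15653.06 km.

15653 km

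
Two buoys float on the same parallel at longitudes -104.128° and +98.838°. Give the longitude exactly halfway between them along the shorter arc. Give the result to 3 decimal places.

Signed shortest Δλ from -104.128° to +98.838° is -157.034°.
Midpoint longitude = -104.128° + (-157.034°)/2 = -104.128° − 78.517° = -182.645°.
Normalise into (−180°, 180°]: +177.355°.
(The naïve average (-104.128 + +98.838)/2 = -2.645° is on the wrong side of the globe.)

+177.355°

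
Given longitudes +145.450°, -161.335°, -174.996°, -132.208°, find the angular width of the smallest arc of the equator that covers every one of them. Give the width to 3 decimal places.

82.342°

Sort the longitudes: -174.996°, -161.335°, -132.208°, +145.450°.
Eastward gaps between consecutive values (wrapping around): 13.661°, 29.127°, 277.658°, 39.554°.
Largest gap = 277.658° ⇒ minimal covering band is its complement: 360° − 277.658° = 82.342°.
Band runs from +145.450° eastward to -132.208°, crossing the antimeridian.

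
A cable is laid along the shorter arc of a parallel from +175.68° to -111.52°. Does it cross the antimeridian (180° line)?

Yes

Naïve |-111.52 − 175.68| = 287.2° > 180°, so the shorter arc goes the other way round — across 180°.
Signed shortest Δλ = ((-111.52 − 175.68 + 180) mod 360) − 180 = 72.8°.
Going east by 72.8° from +175.68° passes through 180° before reaching -111.52°.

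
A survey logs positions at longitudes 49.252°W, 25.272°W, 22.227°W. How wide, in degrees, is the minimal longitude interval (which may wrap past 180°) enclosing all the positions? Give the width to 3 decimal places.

27.025°

Sort the longitudes: -49.252°, -25.272°, -22.227°.
Eastward gaps between consecutive values (wrapping around): 23.980°, 3.045°, 332.975°.
Largest gap = 332.975° ⇒ minimal covering band is its complement: 360° − 332.975° = 27.025°.
Band runs from -49.252° eastward to -22.227°.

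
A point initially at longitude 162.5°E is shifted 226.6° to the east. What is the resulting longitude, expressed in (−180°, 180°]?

Start at +162.5°; shift +226.6° → +389.1°.
+389.1° lies outside (−180°, 180°]; subtract 360° → +29.1°.

29.1°E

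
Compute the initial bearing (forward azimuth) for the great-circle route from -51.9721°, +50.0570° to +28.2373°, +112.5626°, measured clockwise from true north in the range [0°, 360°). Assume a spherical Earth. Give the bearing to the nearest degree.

52°

Δλ = 112.5626 − 50.0570 = 62.5056°.
θ = atan2( sin Δλ · cos φ₂ , cos φ₁ · sin φ₂ − sin φ₁ · cos φ₂ · cos Δλ )
  = atan2(0.78149, 0.61185) = 51.942° → normalised to [0°, 360°): 51.942°.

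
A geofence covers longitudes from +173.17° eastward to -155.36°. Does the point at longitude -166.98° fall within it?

Band width going east from +173.17° to -155.36°: ((-155.36 − 173.17) mod 360) = 31.47°.
Offset of -166.98° east of the west edge: ((-166.98 − 173.17) mod 360) = 19.85°.
19.85° ≤ 31.47° ⇒ inside.

Yes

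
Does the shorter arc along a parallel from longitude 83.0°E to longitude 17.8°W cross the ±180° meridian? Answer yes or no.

Signed shortest Δλ = ((-17.8 − 83.0 + 180) mod 360) − 180 = -100.8°.
Going west by 100.8° from +83.0° reaches -17.8° without touching 180°.

No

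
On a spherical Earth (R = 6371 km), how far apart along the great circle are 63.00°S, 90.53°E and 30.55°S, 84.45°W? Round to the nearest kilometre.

9603 km

Δλ = -84.45 − 90.53 = -174.98°.
Δφ = -30.55 − -63.00 = 32.45°.
a = sin²(Δφ/2) + cos φ₁ · cos φ₂ · sin²(Δλ/2) = 0.468290.
c = 2·atan2(√a, √(1−a)) = 1.50733 rad → d = 6371·c ≈ 9603.23 km.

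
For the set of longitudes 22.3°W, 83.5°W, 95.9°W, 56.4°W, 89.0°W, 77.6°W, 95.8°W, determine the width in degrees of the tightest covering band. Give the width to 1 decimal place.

Sort the longitudes: -95.9°, -95.8°, -89.0°, -83.5°, -77.6°, -56.4°, -22.3°.
Eastward gaps between consecutive values (wrapping around): 0.1°, 6.8°, 5.5°, 5.9°, 21.2°, 34.1°, 286.4°.
Largest gap = 286.4° ⇒ minimal covering band is its complement: 360° − 286.4° = 73.6°.
Band runs from -95.9° eastward to -22.3°.

73.6°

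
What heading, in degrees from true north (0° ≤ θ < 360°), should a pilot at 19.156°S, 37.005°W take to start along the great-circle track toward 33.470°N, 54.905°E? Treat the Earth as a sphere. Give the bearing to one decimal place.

58.5°

Δλ = 54.905 − -37.005 = 91.910°.
θ = atan2( sin Δλ · cos φ₂ , cos φ₁ · sin φ₂ − sin φ₁ · cos φ₂ · cos Δλ )
  = atan2(0.83371, 0.51184) = 58.453° → normalised to [0°, 360°): 58.453°.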